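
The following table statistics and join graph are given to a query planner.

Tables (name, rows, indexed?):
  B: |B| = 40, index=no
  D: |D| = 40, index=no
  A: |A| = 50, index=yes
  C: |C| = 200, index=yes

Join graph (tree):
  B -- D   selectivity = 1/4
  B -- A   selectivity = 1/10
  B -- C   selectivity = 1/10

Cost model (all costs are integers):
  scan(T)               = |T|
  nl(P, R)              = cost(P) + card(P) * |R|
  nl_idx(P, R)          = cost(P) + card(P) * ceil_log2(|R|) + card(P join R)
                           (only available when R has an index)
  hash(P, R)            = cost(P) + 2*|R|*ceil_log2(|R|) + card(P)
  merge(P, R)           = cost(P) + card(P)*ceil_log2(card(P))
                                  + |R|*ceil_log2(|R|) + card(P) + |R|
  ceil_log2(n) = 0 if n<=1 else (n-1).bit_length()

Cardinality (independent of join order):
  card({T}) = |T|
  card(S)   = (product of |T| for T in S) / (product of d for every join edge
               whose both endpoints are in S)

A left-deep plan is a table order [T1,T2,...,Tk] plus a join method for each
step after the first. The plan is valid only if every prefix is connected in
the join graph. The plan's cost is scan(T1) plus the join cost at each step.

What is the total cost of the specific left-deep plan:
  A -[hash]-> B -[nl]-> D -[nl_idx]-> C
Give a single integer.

64580

step 1: scan A: cost=50, card=50
step 2: join B via hash
    card(P join B) = 50*40/(10) = 200
    cost = 50 + 2*40*6 + 50 = 580
step 3: join D via nl
    card(P join D) = 200*40/(4) = 2000
    cost = 580 + 200*40 = 8580
step 4: join C via nl_idx
    card(P join C) = 2000*200/(10) = 40000
    cost = 8580 + 2000*8 + 40000 = 64580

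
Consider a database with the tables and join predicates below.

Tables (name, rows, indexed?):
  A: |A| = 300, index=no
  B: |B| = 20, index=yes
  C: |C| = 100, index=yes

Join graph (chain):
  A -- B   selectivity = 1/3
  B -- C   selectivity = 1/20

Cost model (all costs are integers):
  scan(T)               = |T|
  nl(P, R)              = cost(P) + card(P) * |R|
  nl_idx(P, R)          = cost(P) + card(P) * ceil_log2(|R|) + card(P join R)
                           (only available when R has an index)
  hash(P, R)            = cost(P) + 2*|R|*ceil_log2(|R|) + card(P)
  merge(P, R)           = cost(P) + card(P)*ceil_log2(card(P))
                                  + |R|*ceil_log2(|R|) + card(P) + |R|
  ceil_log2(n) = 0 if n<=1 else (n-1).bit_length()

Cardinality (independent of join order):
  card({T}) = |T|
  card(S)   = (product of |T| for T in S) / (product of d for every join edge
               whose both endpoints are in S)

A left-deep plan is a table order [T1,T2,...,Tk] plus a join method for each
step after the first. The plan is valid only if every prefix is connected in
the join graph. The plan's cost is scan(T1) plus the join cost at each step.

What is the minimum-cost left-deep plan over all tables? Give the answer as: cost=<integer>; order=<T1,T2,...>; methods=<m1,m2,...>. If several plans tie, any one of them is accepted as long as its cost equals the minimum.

cost=4060; order=B,C,A; methods=nl_idx,merge

Selinger DP (subsets sized 1..n):
  {A}: scan cost=300, card=300
  {B}: scan cost=20, card=20
  {C}: scan cost=100, card=100
  {AB}: card=2000; try (B,hash)→800, (A,merge)→3140, (B,merge)→3420, (B,nl_idx)→3800, (A,hash)→5440, (A,nl)→6020 …(+1); best=800 via (B,hash)
  {BC}: card=100; try (C,nl_idx)→260, (B,hash)→400, (B,nl_idx)→700, (C,merge)→940, (B,merge)→1020, (C,hash)→1440 …(+2); best=260 via (C,nl_idx)
  {ABC}: card=10000; try (A,merge)→4060, (C,hash)→4200, (A,hash)→5760, (C,nl_idx)→24800, (C,merge)→25600, (A,nl)→30260 …(+1); best=4060 via (A,merge)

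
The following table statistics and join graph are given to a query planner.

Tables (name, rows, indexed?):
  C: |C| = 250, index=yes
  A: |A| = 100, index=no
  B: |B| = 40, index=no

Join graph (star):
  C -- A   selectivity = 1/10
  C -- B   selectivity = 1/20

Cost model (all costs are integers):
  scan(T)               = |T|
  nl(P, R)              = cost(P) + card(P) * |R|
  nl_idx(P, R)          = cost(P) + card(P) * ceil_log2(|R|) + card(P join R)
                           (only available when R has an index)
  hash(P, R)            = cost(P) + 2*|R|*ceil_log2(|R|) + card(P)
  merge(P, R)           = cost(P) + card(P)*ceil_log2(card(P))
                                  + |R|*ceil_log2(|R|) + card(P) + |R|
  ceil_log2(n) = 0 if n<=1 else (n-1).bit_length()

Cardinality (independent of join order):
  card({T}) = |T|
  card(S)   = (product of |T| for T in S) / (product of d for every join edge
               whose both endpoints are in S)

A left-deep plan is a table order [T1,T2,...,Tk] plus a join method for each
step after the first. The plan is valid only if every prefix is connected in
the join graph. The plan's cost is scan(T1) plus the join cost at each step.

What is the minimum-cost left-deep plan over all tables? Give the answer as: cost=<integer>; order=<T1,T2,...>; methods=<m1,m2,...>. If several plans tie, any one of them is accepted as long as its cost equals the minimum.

Selinger DP (subsets sized 1..n):
  {C}: scan cost=250, card=250
  {A}: scan cost=100, card=100
  {B}: scan cost=40, card=40
  {AC}: card=2500; try (A,hash)→1900, (C,merge)→3150, (A,merge)→3300, (C,nl_idx)→3400, (C,hash)→4200, (C,nl)→25100 …(+1); best=1900 via (A,hash)
  {BC}: card=500; try (C,nl_idx)→860, (B,hash)→980, (C,merge)→2570, (B,merge)→2780, (C,hash)→4080, (C,nl)→10040 …(+1); best=860 via (C,nl_idx)
  {ABC}: card=5000; try (A,hash)→2760, (B,hash)→4880, (A,merge)→6660, (B,merge)→34680, (A,nl)→50860, (B,nl)→101900; best=2760 via (A,hash)

cost=2760; order=B,C,A; methods=nl_idx,hash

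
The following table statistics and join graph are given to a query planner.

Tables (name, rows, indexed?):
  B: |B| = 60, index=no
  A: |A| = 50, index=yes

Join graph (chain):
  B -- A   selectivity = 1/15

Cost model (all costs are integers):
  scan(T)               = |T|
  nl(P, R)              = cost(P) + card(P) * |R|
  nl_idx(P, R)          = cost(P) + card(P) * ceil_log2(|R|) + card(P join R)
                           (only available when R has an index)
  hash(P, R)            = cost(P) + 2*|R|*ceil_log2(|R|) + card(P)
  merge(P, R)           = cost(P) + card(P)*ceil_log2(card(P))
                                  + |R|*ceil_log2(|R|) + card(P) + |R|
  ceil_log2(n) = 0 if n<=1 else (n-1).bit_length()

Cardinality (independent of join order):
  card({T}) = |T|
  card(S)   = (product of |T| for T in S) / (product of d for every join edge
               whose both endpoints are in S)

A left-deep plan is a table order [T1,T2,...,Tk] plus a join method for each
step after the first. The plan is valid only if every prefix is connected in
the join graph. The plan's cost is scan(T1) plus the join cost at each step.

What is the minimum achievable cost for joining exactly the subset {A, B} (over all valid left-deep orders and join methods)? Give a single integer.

620

Selinger DP over subsets of {A,B}:
  {B}: scan cost=60, card=60
  {A}: scan cost=50, card=50
  {AB}: card=200; try (A,nl_idx)→620, (A,hash)→720, (B,hash)→820, (B,merge)→820, (A,merge)→830, (B,nl)→3050 …(+1); best=620 via (A,nl_idx)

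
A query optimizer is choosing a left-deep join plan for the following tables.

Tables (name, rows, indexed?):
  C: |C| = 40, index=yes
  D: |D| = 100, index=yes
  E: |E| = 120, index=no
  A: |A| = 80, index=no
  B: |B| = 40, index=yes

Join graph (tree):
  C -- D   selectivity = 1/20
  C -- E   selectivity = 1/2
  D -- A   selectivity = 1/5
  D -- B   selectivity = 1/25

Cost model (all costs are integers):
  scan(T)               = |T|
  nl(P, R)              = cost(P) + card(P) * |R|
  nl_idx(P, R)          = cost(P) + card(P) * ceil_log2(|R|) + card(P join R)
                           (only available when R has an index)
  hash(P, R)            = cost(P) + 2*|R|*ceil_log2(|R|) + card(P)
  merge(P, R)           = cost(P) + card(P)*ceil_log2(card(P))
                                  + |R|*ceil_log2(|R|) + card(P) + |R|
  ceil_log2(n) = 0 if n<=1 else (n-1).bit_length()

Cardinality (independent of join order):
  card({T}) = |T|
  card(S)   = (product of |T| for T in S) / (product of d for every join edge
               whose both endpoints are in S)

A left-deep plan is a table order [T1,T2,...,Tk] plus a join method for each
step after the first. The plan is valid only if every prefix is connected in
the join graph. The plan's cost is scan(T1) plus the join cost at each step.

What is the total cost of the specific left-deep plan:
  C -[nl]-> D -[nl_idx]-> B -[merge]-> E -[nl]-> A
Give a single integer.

step 1: scan C: cost=40, card=40
step 2: join D via nl
    card(P join D) = 40*100/(20) = 200
    cost = 40 + 40*100 = 4040
step 3: join B via nl_idx
    card(P join B) = 200*40/(25) = 320
    cost = 4040 + 200*6 + 320 = 5560
step 4: join E via merge
    card(P join E) = 320*120/(2) = 19200
    cost = 5560 + 320*9 + 120*7 + 320 + 120 = 9720
step 5: join A via nl
    card(P join A) = 19200*80/(5) = 307200
    cost = 9720 + 19200*80 = 1545720

1545720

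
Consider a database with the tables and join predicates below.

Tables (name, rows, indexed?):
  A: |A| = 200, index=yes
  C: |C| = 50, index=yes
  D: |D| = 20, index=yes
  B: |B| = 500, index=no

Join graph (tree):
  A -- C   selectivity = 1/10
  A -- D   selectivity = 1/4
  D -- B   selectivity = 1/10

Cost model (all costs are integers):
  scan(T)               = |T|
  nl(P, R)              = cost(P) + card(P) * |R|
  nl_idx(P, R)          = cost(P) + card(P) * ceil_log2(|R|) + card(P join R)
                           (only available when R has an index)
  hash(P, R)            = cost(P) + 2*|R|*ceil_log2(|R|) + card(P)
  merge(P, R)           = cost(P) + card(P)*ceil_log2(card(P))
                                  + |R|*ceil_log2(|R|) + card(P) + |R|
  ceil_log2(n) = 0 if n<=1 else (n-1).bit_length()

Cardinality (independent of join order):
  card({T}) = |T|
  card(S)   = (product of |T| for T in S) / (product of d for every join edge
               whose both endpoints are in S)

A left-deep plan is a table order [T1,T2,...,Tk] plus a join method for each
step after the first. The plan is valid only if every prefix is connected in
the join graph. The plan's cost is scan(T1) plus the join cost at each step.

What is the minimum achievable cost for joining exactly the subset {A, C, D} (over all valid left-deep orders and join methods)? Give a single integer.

Selinger DP over subsets of {A,C,D}:
  {A}: scan cost=200, card=200
  {C}: scan cost=50, card=50
  {D}: scan cost=20, card=20
  {AC}: card=1000; try (C,hash)→1000, (A,nl_idx)→1450, (A,merge)→2200, (C,merge)→2350, (C,nl_idx)→2400, (A,hash)→3300 …(+2); best=1000 via (C,hash)
  {AD}: card=1000; try (D,hash)→600, (A,nl_idx)→1180, (A,merge)→1940, (D,merge)→2120, (D,nl_idx)→2200, (A,hash)→3240 …(+2); best=600 via (D,hash)
  {ACD}: card=5000; try (D,hash)→2200, (C,hash)→2200, (D,nl_idx)→11000, (C,nl_idx)→11600, (C,merge)→11950, (D,merge)→12120 …(+2); best=2200 via (D,hash)

2200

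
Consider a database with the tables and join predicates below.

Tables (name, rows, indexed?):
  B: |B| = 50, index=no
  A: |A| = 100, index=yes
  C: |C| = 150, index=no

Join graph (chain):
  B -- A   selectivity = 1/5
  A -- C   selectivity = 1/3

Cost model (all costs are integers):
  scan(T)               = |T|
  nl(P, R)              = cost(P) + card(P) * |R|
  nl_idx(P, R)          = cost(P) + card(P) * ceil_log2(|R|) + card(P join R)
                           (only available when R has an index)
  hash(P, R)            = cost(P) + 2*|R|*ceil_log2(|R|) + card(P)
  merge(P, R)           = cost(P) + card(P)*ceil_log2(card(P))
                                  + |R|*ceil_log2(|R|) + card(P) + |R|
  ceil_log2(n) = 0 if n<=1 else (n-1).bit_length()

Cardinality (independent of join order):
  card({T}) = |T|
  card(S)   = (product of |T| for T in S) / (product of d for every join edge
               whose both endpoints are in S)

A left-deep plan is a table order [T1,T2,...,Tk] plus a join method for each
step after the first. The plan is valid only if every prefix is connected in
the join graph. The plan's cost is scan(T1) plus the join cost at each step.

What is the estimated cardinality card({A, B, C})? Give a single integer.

Tables in S: A(100), B(50), C(150)
Edges inside S: B-A(d=5), A-C(d=3)
numerator = 100 * 50 * 150 = 750000
denominator = 5 * 3 = 15
card(S) = 750000 / 15 = 50000

50000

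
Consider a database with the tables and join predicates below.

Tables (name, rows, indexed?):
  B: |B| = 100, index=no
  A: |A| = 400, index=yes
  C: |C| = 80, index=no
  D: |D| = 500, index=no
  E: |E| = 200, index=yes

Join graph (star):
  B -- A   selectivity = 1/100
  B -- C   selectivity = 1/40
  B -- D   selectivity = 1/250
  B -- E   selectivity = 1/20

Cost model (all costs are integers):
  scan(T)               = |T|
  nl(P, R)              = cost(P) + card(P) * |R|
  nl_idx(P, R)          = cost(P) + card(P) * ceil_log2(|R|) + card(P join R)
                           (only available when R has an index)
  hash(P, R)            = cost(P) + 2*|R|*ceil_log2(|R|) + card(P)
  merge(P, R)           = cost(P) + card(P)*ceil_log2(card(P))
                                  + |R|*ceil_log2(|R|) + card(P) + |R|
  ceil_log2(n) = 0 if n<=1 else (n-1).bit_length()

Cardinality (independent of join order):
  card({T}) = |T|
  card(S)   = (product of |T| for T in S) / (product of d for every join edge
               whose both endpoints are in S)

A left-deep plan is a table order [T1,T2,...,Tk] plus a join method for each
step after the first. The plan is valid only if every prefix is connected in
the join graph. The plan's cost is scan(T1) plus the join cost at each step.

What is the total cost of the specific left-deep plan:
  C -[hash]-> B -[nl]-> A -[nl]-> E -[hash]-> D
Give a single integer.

step 1: scan C: cost=80, card=80
step 2: join B via hash
    card(P join B) = 80*100/(40) = 200
    cost = 80 + 2*100*7 + 80 = 1560
step 3: join A via nl
    card(P join A) = 200*400/(100) = 800
    cost = 1560 + 200*400 = 81560
step 4: join E via nl
    card(P join E) = 800*200/(20) = 8000
    cost = 81560 + 800*200 = 241560
step 5: join D via hash
    card(P join D) = 8000*500/(250) = 16000
    cost = 241560 + 2*500*9 + 8000 = 258560

258560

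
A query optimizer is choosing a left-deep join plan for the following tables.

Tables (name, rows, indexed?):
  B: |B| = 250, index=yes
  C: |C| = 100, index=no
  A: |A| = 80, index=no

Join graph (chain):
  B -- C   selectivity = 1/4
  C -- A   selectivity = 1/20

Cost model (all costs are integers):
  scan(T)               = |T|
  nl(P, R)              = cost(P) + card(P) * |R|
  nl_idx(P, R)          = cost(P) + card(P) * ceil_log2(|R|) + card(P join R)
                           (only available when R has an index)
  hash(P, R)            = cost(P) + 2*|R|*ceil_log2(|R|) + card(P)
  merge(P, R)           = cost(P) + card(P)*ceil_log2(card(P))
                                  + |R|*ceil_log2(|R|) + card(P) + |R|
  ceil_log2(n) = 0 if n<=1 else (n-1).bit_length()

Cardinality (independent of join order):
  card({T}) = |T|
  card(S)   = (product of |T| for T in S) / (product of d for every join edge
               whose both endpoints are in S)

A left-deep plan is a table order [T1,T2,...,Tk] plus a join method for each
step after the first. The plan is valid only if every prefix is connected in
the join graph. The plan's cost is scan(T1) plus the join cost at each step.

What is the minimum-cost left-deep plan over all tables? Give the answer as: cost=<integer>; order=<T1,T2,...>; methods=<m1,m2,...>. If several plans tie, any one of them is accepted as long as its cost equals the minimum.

Selinger DP (subsets sized 1..n):
  {B}: scan cost=250, card=250
  {C}: scan cost=100, card=100
  {A}: scan cost=80, card=80
  {BC}: card=6250; try (C,hash)→1900, (B,merge)→3150, (C,merge)→3300, (B,hash)→4200, (B,nl_idx)→7150, (B,nl)→25100 …(+1); best=1900 via (C,hash)
  {AC}: card=400; try (A,hash)→1320, (C,merge)→1520, (A,merge)→1540, (C,hash)→1560, (C,nl)→8080, (A,nl)→8100; best=1320 via (A,hash)
  {ABC}: card=25000; try (B,hash)→5720, (B,merge)→7570, (A,hash)→9270, (B,nl_idx)→29520, (A,merge)→90040, (B,nl)→101320 …(+1); best=5720 via (B,hash)

cost=5720; order=C,A,B; methods=hash,hash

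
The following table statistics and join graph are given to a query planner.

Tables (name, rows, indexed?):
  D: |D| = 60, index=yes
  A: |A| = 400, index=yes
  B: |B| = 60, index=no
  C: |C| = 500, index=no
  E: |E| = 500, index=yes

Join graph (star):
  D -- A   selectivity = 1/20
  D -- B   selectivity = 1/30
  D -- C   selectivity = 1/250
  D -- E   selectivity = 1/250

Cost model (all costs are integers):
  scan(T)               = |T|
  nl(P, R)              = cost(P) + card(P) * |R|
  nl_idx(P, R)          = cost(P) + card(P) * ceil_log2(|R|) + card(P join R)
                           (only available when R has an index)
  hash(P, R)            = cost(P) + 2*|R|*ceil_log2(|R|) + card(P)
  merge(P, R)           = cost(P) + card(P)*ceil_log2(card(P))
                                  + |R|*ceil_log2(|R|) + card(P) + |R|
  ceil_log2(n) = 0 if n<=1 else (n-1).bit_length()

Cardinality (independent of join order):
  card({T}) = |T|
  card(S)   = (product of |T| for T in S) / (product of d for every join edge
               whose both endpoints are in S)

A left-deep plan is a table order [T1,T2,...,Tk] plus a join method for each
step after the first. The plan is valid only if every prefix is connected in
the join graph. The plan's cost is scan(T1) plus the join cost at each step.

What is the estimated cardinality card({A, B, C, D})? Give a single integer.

4800

Tables in S: A(400), B(60), C(500), D(60)
Edges inside S: D-A(d=20), D-B(d=30), D-C(d=250)
numerator = 400 * 60 * 500 * 60 = 720000000
denominator = 20 * 30 * 250 = 150000
card(S) = 720000000 / 150000 = 4800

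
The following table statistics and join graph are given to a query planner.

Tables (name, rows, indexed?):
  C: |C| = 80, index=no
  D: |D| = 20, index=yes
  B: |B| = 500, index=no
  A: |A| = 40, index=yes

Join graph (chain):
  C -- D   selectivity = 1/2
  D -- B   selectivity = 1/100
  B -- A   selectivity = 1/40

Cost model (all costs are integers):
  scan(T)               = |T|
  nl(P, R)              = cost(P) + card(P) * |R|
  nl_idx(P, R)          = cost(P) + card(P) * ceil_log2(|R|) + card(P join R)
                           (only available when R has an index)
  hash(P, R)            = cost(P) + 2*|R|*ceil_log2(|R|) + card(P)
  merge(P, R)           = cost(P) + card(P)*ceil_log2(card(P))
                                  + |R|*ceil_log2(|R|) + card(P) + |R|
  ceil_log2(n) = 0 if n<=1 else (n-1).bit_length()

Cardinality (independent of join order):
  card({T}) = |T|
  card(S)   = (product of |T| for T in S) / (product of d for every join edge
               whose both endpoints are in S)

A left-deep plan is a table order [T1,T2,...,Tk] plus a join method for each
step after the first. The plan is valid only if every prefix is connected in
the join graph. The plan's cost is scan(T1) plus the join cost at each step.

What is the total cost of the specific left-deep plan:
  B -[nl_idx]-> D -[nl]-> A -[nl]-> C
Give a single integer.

15100

step 1: scan B: cost=500, card=500
step 2: join D via nl_idx
    card(P join D) = 500*20/(100) = 100
    cost = 500 + 500*5 + 100 = 3100
step 3: join A via nl
    card(P join A) = 100*40/(40) = 100
    cost = 3100 + 100*40 = 7100
step 4: join C via nl
    card(P join C) = 100*80/(2) = 4000
    cost = 7100 + 100*80 = 15100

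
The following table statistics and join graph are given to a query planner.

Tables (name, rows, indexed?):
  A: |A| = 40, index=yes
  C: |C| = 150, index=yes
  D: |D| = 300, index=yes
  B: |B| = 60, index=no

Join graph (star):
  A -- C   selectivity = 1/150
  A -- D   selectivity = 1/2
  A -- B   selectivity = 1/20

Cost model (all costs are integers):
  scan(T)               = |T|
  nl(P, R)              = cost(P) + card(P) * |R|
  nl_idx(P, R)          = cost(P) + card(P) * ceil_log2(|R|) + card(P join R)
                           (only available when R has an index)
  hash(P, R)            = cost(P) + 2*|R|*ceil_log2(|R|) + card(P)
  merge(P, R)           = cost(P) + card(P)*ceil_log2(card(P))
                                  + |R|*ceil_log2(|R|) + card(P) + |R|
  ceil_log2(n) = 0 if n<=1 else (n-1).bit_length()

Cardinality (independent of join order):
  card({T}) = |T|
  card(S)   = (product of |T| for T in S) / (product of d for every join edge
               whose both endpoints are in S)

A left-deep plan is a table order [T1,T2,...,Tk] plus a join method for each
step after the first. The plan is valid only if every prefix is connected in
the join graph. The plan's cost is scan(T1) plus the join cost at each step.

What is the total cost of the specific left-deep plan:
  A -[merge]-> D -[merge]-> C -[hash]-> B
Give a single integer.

step 1: scan A: cost=40, card=40
step 2: join D via merge
    card(P join D) = 40*300/(2) = 6000
    cost = 40 + 40*6 + 300*9 + 40 + 300 = 3320
step 3: join C via merge
    card(P join C) = 6000*150/(150) = 6000
    cost = 3320 + 6000*13 + 150*8 + 6000 + 150 = 88670
step 4: join B via hash
    card(P join B) = 6000*60/(20) = 18000
    cost = 88670 + 2*60*6 + 6000 = 95390

95390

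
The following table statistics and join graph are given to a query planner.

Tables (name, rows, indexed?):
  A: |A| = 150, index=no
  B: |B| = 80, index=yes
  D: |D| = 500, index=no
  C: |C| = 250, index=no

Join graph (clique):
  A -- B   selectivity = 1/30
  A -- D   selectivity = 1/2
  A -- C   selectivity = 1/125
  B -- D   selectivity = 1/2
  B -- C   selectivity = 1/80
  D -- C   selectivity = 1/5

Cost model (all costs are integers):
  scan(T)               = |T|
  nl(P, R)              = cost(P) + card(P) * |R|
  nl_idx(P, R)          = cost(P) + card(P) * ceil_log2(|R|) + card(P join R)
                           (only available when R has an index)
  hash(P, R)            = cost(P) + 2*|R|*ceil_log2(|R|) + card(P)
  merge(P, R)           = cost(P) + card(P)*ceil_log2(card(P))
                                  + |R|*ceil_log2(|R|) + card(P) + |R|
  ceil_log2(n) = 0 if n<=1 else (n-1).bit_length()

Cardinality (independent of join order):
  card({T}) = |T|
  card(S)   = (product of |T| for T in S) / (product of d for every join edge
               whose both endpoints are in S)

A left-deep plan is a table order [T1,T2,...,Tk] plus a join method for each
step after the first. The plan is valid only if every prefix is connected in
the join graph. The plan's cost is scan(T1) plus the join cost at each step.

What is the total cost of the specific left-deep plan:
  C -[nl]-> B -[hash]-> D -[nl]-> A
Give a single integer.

1904500

step 1: scan C: cost=250, card=250
step 2: join B via nl
    card(P join B) = 250*80/(80) = 250
    cost = 250 + 250*80 = 20250
step 3: join D via hash
    card(P join D) = 250*500/(2*5) = 12500
    cost = 20250 + 2*500*9 + 250 = 29500
step 4: join A via nl
    card(P join A) = 12500*150/(30*2*125) = 250
    cost = 29500 + 12500*150 = 1904500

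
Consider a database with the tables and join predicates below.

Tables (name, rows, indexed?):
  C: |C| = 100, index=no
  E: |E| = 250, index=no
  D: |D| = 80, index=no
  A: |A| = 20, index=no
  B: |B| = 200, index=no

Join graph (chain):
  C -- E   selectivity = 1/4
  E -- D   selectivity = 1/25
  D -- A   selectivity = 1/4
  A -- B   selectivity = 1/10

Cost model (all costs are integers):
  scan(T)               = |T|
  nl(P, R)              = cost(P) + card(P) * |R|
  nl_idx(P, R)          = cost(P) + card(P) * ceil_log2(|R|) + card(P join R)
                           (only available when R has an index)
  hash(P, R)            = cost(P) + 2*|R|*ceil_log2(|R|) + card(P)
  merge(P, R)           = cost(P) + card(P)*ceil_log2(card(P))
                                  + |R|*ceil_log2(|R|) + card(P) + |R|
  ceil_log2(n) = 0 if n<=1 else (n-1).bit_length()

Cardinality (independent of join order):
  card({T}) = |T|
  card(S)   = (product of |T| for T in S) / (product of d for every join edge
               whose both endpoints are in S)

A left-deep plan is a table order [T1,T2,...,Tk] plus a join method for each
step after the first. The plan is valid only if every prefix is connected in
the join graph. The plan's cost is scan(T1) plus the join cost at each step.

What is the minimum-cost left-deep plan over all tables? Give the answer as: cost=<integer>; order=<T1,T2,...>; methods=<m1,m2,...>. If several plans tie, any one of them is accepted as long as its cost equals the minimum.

cost=91220; order=E,D,A,B,C; methods=hash,hash,hash,hash

Selinger DP (subsets sized 1..n):
  {C}: scan cost=100, card=100
  {E}: scan cost=250, card=250
  {D}: scan cost=80, card=80
  {A}: scan cost=20, card=20
  {B}: scan cost=200, card=200
  {CE}: card=6250; try (C,hash)→1900, (E,merge)→3150, (C,merge)→3300, (E,hash)→4200, (E,nl)→25100, (C,nl)→25250; best=1900 via (C,hash)
  {DE}: card=800; try (D,hash)→1620, (E,merge)→2970, (D,merge)→3140, (E,hash)→4160, (E,nl)→20080, (D,nl)→20250; best=1620 via (D,hash)
  {AD}: card=400; try (A,hash)→360, (D,merge)→780, (A,merge)→840, (D,hash)→1160, (D,nl)→1620, (A,nl)→1680; best=360 via (A,hash)
  {AB}: card=400; try (A,hash)→600, (B,merge)→1940, (A,merge)→2120, (B,hash)→3240, (B,nl)→4020, (A,nl)→4200; best=600 via (A,hash)
  {CDE}: card=20000; try (C,hash)→3820, (D,hash)→9270, (C,merge)→11220, (C,nl)→81620, (D,merge)→90040, (D,nl)→501900; best=3820 via (C,hash)
  {ADE}: card=4000; try (A,hash)→2620, (E,hash)→4760, (E,merge)→6610, (A,merge)→10540, (A,nl)→17620, (E,nl)→100360; best=2620 via (A,hash)
  {ABD}: card=8000; try (D,hash)→2120, (B,hash)→3960, (D,merge)→5240, (B,merge)→6160, (D,nl)→32600, (B,nl)→80360; best=2120 via (D,hash)
  {ACDE}: card=100000; try (C,hash)→8020, (A,hash)→24020, (C,merge)→55420, (A,merge)→323940, (C,nl)→402620, (A,nl)→403820; best=8020 via (C,hash)
  {ABDE}: card=80000; try (B,hash)→9820, (E,hash)→14120, (B,merge)→56420, (E,merge)→116370, (B,nl)→802620, (E,nl)→2002120; best=9820 via (B,hash)
  {ABCDE}: card=2000000; try (C,hash)→91220, (B,hash)→111220, (C,merge)→1450620, (B,merge)→1809820, (C,nl)→8009820, (B,nl)→20008020; best=91220 via (C,hash)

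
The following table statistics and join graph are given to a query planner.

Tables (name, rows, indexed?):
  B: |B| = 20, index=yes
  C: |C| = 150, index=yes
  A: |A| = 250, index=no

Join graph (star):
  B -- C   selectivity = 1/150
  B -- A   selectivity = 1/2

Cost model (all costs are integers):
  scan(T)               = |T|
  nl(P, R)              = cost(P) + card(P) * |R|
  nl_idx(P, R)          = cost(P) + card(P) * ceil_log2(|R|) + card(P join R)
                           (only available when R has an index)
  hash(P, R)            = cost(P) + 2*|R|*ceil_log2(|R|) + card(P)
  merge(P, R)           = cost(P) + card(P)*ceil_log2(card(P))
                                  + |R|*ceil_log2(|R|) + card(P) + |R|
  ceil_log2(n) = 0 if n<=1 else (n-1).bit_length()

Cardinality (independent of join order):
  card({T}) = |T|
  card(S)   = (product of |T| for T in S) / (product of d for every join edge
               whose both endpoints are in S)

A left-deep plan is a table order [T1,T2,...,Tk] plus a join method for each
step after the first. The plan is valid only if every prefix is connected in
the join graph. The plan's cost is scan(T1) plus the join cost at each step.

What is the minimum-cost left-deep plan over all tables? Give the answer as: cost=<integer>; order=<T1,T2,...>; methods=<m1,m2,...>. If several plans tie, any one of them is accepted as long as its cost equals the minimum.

Selinger DP (subsets sized 1..n):
  {B}: scan cost=20, card=20
  {C}: scan cost=150, card=150
  {A}: scan cost=250, card=250
  {BC}: card=20; try (C,nl_idx)→200, (B,hash)→500, (B,nl_idx)→920, (C,merge)→1490, (B,merge)→1620, (C,hash)→2440 …(+2); best=200 via (C,nl_idx)
  {AB}: card=2500; try (B,hash)→700, (A,merge)→2390, (B,merge)→2620, (B,nl_idx)→4000, (A,hash)→4040, (A,nl)→5020 …(+1); best=700 via (B,hash)
  {ABC}: card=2500; try (A,merge)→2570, (A,hash)→4220, (A,nl)→5200, (C,hash)→5600, (C,nl_idx)→23200, (C,merge)→34550 …(+1); best=2570 via (A,merge)

cost=2570; order=B,C,A; methods=nl_idx,merge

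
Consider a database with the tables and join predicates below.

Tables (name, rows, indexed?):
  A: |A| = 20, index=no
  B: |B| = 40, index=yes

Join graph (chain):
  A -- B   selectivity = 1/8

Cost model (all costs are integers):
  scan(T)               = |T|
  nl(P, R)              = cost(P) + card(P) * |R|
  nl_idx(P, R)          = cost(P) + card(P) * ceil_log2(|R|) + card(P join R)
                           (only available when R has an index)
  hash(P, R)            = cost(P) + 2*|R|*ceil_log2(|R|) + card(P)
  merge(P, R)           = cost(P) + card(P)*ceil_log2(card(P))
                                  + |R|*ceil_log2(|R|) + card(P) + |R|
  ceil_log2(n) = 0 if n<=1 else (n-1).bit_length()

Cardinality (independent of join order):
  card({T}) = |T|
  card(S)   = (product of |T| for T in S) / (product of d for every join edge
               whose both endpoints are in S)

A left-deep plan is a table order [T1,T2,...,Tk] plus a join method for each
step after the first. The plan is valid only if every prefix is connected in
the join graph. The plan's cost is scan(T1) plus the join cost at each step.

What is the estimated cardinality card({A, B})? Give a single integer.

Tables in S: A(20), B(40)
Edges inside S: A-B(d=8)
numerator = 20 * 40 = 800
denominator = 8 = 8
card(S) = 800 / 8 = 100

100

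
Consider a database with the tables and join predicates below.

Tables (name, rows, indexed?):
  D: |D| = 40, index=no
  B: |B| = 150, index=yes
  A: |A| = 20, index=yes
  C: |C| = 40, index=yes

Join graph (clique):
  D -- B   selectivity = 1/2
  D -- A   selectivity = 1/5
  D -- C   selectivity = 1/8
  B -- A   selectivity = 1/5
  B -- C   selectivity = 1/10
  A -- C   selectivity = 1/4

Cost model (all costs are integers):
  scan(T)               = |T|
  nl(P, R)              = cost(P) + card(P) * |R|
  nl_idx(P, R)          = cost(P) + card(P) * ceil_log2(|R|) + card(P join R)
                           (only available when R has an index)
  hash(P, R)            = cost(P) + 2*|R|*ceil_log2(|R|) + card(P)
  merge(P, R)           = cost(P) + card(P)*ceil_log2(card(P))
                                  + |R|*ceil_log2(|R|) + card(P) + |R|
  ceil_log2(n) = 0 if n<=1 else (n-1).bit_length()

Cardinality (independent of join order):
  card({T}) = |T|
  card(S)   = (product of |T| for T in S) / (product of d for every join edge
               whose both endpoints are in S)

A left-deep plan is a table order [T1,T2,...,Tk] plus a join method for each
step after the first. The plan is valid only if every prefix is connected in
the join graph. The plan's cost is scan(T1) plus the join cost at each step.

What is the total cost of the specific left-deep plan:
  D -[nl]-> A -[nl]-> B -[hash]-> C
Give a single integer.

step 1: scan D: cost=40, card=40
step 2: join A via nl
    card(P join A) = 40*20/(5) = 160
    cost = 40 + 40*20 = 840
step 3: join B via nl
    card(P join B) = 160*150/(2*5) = 2400
    cost = 840 + 160*150 = 24840
step 4: join C via hash
    card(P join C) = 2400*40/(8*10*4) = 300
    cost = 24840 + 2*40*6 + 2400 = 27720

27720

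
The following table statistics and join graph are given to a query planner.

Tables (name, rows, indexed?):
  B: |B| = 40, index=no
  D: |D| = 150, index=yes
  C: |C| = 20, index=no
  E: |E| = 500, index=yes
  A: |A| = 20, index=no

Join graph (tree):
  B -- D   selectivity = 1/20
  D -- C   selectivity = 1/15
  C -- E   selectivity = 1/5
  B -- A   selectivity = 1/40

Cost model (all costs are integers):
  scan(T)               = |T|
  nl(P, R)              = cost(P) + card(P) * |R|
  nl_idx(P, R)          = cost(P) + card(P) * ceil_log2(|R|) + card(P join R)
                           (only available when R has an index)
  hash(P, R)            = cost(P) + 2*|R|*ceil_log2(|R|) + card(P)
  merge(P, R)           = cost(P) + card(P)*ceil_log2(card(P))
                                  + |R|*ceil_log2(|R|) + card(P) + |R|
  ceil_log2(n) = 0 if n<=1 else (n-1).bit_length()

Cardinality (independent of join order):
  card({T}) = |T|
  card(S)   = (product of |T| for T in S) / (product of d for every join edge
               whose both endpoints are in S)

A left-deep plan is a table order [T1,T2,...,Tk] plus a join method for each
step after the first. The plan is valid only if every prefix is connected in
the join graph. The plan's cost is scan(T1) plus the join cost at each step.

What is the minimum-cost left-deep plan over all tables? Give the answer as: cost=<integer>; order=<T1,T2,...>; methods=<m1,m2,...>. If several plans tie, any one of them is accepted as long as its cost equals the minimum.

Selinger DP (subsets sized 1..n):
  {B}: scan cost=40, card=40
  {D}: scan cost=150, card=150
  {C}: scan cost=20, card=20
  {E}: scan cost=500, card=500
  {A}: scan cost=20, card=20
  {BD}: card=300; try (D,nl_idx)→660, (B,hash)→780, (D,merge)→1670, (B,merge)→1780, (D,hash)→2480, (D,nl)→6040 …(+1); best=660 via (D,nl_idx)
  {AB}: card=20; try (A,hash)→280, (B,merge)→420, (A,merge)→440, (B,hash)→520, (B,nl)→820, (A,nl)→840; best=280 via (A,hash)
  {CD}: card=200; try (D,nl_idx)→380, (C,hash)→500, (D,merge)→1490, (C,merge)→1620, (D,hash)→2440, (D,nl)→3020 …(+1); best=380 via (D,nl_idx)
  {CE}: card=2000; try (C,hash)→1200, (E,nl_idx)→2200, (E,merge)→5140, (C,merge)→5620, (E,hash)→9040, (E,nl)→10020 …(+1); best=1200 via (C,hash)
  {BCD}: card=400; try (B,hash)→1060, (C,hash)→1160, (B,merge)→2460, (C,merge)→3780, (C,nl)→6660, (B,nl)→8380; best=1060 via (B,hash)
  {ABD}: card=150; try (D,nl_idx)→590, (A,hash)→1160, (D,merge)→1750, (D,hash)→2700, (D,nl)→3280, (A,merge)→3780 …(+1); best=590 via (D,nl_idx)
  {CDE}: card=20000; try (D,hash)→5600, (E,merge)→7180, (E,hash)→9580, (E,nl_idx)→22180, (D,merge)→26550, (D,nl_idx)→37200 …(+2); best=5600 via (D,hash)
  {BCDE}: card=40000; try (E,merge)→10060, (E,hash)→10460, (B,hash)→26080, (E,nl_idx)→44660, (E,nl)→201060, (B,merge)→325880 …(+1); best=10060 via (E,merge)
  {ABCD}: card=200; try (C,hash)→940, (A,hash)→1660, (C,merge)→2060, (C,nl)→3590, (A,merge)→5180, (A,nl)→9060; best=940 via (C,hash)
  {ABCDE}: card=20000; try (E,merge)→7740, (E,hash)→10140, (E,nl_idx)→22740, (A,hash)→50260, (E,nl)→100940, (A,merge)→690180 …(+1); best=7740 via (E,merge)

cost=7740; order=B,A,D,C,E; methods=hash,nl_idx,hash,merge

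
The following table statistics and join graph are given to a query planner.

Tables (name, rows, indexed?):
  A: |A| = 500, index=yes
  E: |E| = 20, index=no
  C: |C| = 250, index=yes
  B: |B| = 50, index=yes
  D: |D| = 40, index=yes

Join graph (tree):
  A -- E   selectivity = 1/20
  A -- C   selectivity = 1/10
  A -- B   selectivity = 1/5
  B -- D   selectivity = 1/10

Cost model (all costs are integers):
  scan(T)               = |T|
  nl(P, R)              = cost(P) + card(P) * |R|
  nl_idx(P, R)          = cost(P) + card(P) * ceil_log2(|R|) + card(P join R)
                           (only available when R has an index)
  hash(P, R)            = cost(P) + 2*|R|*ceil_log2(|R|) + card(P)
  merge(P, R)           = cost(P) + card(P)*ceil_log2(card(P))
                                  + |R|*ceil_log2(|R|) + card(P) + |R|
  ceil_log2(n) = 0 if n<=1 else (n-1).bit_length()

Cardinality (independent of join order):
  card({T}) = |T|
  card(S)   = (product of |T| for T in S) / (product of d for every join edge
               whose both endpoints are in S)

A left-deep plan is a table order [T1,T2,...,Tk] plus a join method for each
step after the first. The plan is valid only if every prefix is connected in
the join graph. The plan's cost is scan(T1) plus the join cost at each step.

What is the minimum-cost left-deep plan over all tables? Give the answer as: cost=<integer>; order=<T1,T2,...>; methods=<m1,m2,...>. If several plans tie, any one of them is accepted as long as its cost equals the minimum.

cost=31280; order=E,A,B,D,C; methods=nl_idx,hash,hash,hash

Selinger DP (subsets sized 1..n):
  {A}: scan cost=500, card=500
  {E}: scan cost=20, card=20
  {C}: scan cost=250, card=250
  {B}: scan cost=50, card=50
  {D}: scan cost=40, card=40
  {AE}: card=500; try (A,nl_idx)→700, (E,hash)→1200, (A,merge)→5140, (E,merge)→5620, (A,hash)→9040, (A,nl)→10020 …(+1); best=700 via (A,nl_idx)
  {AC}: card=12500; try (C,hash)→5000, (A,merge)→7500, (C,merge)→7750, (A,hash)→9500, (A,nl_idx)→15000, (C,nl_idx)→17000 …(+2); best=5000 via (C,hash)
  {AB}: card=5000; try (B,hash)→1600, (A,merge)→5400, (A,nl_idx)→5500, (B,merge)→5850, (B,nl_idx)→8500, (A,hash)→9100 …(+2); best=1600 via (B,hash)
  {BD}: card=200; try (B,nl_idx)→480, (D,nl_idx)→550, (D,hash)→580, (B,merge)→670, (D,merge)→680, (B,hash)→680 …(+2); best=480 via (B,nl_idx)
  {ACE}: card=12500; try (C,hash)→5200, (C,merge)→7950, (C,nl_idx)→17200, (E,hash)→17700, (C,nl)→125700, (E,merge)→192620 …(+1); best=5200 via (C,hash)
  {ABE}: card=5000; try (B,hash)→1800, (B,merge)→6050, (E,hash)→6800, (B,nl_idx)→8700, (B,nl)→25700, (E,merge)→71720 …(+1); best=1800 via (B,hash)
  {ABC}: card=125000; try (C,hash)→10600, (B,hash)→18100, (C,merge)→73850, (C,nl_idx)→166600, (B,merge)→192850, (B,nl_idx)→205000 …(+2); best=10600 via (C,hash)
  {ABD}: card=20000; try (D,hash)→7080, (A,merge)→7280, (A,hash)→9680, (A,nl_idx)→22280, (D,nl_idx)→51600, (D,merge)→71880 …(+2); best=7080 via (D,hash)
  {ABCE}: card=125000; try (C,hash)→10800, (B,hash)→18300, (C,merge)→74050, (E,hash)→135800, (C,nl_idx)→166800, (B,merge)→193050 …(+5); best=10800 via (C,hash)
  {ABDE}: card=20000; try (D,hash)→7280, (E,hash)→27280, (D,nl_idx)→51800, (D,merge)→72080, (D,nl)→201800, (E,merge)→327200 …(+1); best=7280 via (D,hash)
  {ABCD}: card=500000; try (C,hash)→31080, (D,hash)→136080, (C,merge)→329330, (C,nl_idx)→667080, (D,nl_idx)→1260600, (D,merge)→2260880 …(+2); best=31080 via (C,hash)
  {ABCDE}: card=500000; try (C,hash)→31280, (D,hash)→136280, (C,merge)→329530, (E,hash)→531280, (C,nl_idx)→667280, (D,nl_idx)→1260800 …(+5); best=31280 via (C,hash)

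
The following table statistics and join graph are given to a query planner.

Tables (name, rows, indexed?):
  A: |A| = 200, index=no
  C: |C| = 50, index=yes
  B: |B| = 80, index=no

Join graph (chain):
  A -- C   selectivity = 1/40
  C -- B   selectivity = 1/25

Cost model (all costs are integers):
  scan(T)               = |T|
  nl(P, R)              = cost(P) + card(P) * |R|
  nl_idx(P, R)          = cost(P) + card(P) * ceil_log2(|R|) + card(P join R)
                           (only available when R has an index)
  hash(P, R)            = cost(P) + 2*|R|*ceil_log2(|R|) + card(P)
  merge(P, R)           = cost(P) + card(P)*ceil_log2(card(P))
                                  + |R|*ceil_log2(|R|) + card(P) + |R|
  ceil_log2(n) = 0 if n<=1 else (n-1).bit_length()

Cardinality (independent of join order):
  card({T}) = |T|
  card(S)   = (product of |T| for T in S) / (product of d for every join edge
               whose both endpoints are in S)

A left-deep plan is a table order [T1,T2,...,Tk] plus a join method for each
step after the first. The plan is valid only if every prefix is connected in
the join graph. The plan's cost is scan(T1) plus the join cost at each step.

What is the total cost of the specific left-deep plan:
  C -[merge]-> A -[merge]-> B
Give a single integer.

step 1: scan C: cost=50, card=50
step 2: join A via merge
    card(P join A) = 50*200/(40) = 250
    cost = 50 + 50*6 + 200*8 + 50 + 200 = 2200
step 3: join B via merge
    card(P join B) = 250*80/(25) = 800
    cost = 2200 + 250*8 + 80*7 + 250 + 80 = 5090

5090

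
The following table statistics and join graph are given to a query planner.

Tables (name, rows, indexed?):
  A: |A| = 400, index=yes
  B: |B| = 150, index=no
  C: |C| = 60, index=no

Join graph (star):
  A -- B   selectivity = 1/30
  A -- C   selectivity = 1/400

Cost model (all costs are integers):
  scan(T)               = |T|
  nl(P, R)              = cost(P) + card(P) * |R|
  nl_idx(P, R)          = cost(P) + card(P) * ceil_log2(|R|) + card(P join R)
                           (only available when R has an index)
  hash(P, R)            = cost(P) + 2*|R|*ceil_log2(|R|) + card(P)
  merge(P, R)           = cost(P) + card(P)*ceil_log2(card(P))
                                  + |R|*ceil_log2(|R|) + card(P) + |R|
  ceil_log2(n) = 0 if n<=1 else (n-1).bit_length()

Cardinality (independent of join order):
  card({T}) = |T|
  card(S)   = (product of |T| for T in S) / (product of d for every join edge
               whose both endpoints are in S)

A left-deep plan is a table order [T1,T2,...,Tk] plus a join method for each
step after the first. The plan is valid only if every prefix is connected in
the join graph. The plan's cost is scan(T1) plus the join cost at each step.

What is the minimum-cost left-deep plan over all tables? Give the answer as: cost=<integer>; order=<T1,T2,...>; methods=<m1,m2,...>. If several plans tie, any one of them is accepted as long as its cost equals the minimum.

Selinger DP (subsets sized 1..n):
  {A}: scan cost=400, card=400
  {B}: scan cost=150, card=150
  {C}: scan cost=60, card=60
  {AB}: card=2000; try (B,hash)→3200, (A,nl_idx)→3500, (A,merge)→5500, (B,merge)→5750, (A,hash)→7500, (A,nl)→60150 …(+1); best=3200 via (B,hash)
  {AC}: card=60; try (A,nl_idx)→660, (C,hash)→1520, (A,merge)→4480, (C,merge)→4820, (A,hash)→7320, (A,nl)→24060 …(+1); best=660 via (A,nl_idx)
  {ABC}: card=300; try (B,merge)→2430, (B,hash)→3120, (C,hash)→5920, (B,nl)→9660, (C,merge)→27620, (C,nl)→123200; best=2430 via (B,merge)

cost=2430; order=C,A,B; methods=nl_idx,merge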